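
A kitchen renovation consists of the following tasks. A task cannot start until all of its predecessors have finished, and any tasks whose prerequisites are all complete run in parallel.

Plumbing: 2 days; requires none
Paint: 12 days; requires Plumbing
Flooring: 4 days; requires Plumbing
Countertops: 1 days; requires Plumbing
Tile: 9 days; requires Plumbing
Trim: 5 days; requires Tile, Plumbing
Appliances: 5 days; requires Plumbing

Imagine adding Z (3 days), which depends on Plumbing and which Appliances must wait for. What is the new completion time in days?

Originally the schedule takes 16 days.
With Z inserted, Appliances now waits for max(Plumbing, Z).
New critical path: Plumbing→Tile→Trim = 2+9+5 = 16 ⇒ 16 days.

16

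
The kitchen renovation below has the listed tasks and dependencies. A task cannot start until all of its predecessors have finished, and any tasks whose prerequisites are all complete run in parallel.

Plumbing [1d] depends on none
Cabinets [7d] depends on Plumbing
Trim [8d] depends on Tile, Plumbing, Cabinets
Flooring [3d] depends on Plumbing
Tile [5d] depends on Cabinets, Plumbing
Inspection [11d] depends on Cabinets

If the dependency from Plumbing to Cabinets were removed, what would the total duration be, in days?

Original critical path: Plumbing→Cabinets→Tile→Trim = 1+7+5+8 = 21 ⇒ 21 days.
Without Plumbing→Cabinets, Cabinets's earliest start moves from 1 to 0.
New critical path: Cabinets→Tile→Trim = 7+5+8 = 20 ⇒ 20 days.

20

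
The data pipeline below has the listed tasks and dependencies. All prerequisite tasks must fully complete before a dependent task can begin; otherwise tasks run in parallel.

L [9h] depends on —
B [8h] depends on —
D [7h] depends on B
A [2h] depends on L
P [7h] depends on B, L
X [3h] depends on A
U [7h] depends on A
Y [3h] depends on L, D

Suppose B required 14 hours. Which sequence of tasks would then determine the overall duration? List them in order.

B, D, Y

As given, the longest chain is B→D→Y = 8+7+3 = 18, so the finish is 18 hours.
B is on the critical path; changing it to 14 makes that path 24 hours.
That remains the longest chain; total 24 hours.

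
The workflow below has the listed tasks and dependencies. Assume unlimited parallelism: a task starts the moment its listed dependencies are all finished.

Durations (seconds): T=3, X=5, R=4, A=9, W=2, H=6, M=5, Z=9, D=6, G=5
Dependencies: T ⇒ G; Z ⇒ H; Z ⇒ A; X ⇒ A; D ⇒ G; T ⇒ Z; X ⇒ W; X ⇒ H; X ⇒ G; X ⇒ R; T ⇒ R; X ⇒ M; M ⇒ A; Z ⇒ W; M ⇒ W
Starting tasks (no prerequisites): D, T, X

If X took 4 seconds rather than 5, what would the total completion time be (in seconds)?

21

Critical path before the change: T→Z→A = 3+9+9 = 21 giving 21 seconds.
X is off the critical path — its longest chain is 19 seconds, giving 2 of slack.
That remains the longest chain; total 21 seconds.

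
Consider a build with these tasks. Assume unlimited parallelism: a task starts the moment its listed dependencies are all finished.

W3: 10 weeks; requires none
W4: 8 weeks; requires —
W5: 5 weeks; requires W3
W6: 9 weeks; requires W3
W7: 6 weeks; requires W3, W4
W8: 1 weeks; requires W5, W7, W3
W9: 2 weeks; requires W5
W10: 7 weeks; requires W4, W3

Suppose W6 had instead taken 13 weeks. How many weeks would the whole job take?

23

The binding path is W3→W6 = 10+9 = 19; finish at 19 weeks.
W6 lies on that path, so at 13 weeks the path becomes 23 weeks.
No other chain overtakes it, so the finish is 23 weeks.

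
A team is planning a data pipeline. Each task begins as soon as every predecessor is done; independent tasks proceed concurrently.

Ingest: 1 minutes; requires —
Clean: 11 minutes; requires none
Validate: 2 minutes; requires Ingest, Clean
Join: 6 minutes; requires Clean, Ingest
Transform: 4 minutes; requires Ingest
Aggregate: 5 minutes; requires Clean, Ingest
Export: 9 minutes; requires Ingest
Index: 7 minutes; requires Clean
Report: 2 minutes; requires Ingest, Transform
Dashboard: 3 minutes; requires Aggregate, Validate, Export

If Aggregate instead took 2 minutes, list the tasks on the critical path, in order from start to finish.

Clean, Index

Actual critical path: Clean→Aggregate→Dashboard = 11+5+3 = 19 ⇒ 19 minutes.
Aggregate lies on that path, so at 2 minutes the path becomes 16 minutes.
Now Clean→Index = 11+7 = 18 is longest, so the finish becomes 18 minutes.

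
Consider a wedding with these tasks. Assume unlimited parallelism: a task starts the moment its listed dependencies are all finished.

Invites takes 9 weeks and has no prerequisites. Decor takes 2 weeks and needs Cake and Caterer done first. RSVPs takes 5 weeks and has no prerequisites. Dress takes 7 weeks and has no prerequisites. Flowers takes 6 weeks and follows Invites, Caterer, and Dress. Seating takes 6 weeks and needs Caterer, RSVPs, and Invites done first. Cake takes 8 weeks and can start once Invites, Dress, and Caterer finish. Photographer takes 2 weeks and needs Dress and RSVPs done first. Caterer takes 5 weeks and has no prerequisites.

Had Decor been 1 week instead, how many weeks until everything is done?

The binding path is Invites→Cake→Decor = 9+8+2 = 19; finish at 19 weeks.
Since Decor is critical, the -1 change carries straight to that chain (now 18 weeks).
That remains the longest chain; total 18 weeks.

18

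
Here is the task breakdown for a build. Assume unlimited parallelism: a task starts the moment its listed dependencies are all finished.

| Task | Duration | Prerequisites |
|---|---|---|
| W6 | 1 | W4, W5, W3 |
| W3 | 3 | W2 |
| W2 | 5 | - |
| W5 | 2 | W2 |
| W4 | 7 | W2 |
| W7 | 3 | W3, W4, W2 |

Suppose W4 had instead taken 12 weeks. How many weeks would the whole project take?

As given, the longest chain is W2→W4→W7 = 5+7+3 = 15, so the finish is 15 weeks.
Since W4 is critical, the +5 change carries straight to that chain (now 20 weeks).
No other chain overtakes it, so the finish is 20 weeks.

20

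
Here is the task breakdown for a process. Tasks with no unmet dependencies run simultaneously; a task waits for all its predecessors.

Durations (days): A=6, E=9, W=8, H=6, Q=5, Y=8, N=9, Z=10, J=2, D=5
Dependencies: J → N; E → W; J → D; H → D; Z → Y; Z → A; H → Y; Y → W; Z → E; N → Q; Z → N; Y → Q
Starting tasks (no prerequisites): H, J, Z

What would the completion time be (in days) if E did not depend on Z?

With the dependency in place, Z→E→W = 10+9+8 = 27 sets the finish at 27 days.
Without Z→E, E's earliest start moves from 10 to 0.
After: Z→Y→W = 10+8+8 = 26 → 26 days.

26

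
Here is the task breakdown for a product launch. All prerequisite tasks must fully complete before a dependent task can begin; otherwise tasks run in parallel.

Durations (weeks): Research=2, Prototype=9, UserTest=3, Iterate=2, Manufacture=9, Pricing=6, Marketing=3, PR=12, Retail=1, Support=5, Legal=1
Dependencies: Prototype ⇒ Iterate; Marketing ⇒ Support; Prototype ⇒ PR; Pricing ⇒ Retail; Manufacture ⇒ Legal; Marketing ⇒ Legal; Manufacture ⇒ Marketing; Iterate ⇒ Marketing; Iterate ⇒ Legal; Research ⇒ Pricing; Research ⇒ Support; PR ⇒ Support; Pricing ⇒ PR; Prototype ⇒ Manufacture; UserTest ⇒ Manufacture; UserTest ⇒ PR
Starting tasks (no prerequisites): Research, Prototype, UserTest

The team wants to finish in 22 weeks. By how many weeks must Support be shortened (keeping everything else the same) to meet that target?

Current finish: 26 weeks; target: 22.
Support is on every critical path, so each week cut from Support cuts the finish by one (this holds down to a finish of 22).
Need 26 − 22 = 4 weeks off Support → Support becomes 1 week, finish becomes 22.

4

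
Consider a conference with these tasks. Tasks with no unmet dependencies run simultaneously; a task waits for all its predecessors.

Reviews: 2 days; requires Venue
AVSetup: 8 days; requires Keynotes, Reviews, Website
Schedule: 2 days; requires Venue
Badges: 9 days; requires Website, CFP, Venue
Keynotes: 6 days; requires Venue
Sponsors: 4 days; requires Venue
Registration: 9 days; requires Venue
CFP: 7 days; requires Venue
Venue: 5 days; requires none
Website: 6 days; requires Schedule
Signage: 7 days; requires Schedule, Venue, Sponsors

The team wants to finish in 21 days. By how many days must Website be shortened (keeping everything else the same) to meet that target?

1

Current finish: 22 days; target: 21.
Website is on every critical path, so each day cut from Website cuts the finish by one (this holds down to a finish of 21).
Need 22 − 21 = 1 day off Website → Website becomes 5 days, finish becomes 21.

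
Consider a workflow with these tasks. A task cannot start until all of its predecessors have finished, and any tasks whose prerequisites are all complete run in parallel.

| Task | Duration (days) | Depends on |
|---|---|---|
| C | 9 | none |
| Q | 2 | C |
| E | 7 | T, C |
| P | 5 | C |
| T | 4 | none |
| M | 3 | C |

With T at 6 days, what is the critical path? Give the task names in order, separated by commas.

Critical path before the change: C→E = 9+7 = 16 giving 16 days.
T has 5 days of float (longest path through it is 11).
The critical path is still C→E; finish is now 16 days.

C, E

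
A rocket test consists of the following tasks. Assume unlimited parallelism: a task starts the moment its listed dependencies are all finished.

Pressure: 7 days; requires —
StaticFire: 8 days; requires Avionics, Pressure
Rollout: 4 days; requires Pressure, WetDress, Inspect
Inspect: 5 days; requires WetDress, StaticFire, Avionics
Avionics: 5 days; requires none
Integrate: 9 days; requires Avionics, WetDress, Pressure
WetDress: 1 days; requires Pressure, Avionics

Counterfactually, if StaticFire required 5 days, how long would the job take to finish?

21

Actual critical path: Pressure→StaticFire→Inspect→Rollout = 7+8+5+4 = 24 ⇒ 24 days.
Since StaticFire is critical, the -3 change carries straight to that chain (now 21 days).
The critical path is still Pressure→StaticFire→Inspect→Rollout; finish is now 21 days.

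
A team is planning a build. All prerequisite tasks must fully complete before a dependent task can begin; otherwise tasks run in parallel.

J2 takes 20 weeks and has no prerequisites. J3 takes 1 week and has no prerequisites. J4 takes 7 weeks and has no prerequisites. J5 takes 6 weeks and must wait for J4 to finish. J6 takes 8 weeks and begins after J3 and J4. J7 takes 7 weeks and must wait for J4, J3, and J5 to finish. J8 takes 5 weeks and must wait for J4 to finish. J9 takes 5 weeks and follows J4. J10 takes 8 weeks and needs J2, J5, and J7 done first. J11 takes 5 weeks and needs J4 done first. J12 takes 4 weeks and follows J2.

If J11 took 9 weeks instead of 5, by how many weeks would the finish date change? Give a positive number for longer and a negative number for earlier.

Baseline: J2→J10 = 20+8 = 28 → 28 weeks.
J11 is off the critical path — its longest chain is 12 weeks, giving 16 of slack.
The critical path is still J2→J10; finish is now 28 weeks.
Change in finish: 28 − 28 = +0 weeks.

0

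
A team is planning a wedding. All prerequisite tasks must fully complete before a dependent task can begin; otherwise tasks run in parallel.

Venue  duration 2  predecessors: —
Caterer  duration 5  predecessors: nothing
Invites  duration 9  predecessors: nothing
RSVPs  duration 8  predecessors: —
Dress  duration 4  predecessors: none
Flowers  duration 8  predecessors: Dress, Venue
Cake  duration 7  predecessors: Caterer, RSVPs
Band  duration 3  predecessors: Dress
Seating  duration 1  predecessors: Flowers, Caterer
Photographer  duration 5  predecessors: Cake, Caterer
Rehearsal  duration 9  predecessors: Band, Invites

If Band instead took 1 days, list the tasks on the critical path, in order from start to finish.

RSVPs, Cake, Photographer

Actual critical path: RSVPs→Cake→Photographer = 8+7+5 = 20 ⇒ 20 days.
The longest path through Band is only 16 days, so Band has float 4.
No other chain overtakes it, so the finish is 20 days.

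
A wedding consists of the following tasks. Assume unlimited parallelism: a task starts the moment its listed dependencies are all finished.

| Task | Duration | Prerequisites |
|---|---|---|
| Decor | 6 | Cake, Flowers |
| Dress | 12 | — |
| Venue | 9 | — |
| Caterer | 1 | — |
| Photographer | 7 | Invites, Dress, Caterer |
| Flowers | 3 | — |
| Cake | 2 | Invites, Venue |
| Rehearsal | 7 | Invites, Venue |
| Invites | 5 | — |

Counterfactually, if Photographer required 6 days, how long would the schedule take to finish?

The binding path is Dress→Photographer = 12+7 = 19; finish at 19 days.
Since Photographer is critical, the -1 change carries straight to that chain (now 18 days).
No other chain overtakes it, so the finish is 18 days.

18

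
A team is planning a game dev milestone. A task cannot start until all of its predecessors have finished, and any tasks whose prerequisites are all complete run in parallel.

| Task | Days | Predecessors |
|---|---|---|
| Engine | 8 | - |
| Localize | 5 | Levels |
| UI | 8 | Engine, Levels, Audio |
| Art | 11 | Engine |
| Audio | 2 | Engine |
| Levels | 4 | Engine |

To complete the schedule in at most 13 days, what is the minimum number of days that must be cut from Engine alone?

Current finish: 20 days; target: 13.
Engine is on every critical path, so each day cut from Engine cuts the finish by one (this holds down to a finish of 13).
Need 20 − 13 = 7 days off Engine → Engine becomes 1 day, finish becomes 13.

7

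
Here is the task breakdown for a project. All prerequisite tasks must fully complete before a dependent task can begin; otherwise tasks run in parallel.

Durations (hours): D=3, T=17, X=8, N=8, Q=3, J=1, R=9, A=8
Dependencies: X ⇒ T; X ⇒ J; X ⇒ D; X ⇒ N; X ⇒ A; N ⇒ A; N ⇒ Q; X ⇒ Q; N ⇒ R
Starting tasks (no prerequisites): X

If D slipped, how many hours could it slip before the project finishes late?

14

The longest chain is X→N→R = 8+8+9 = 25; overall finish 25 hours.
Longest path through D: 11 hours (earliest finish 11, latest finish 25).
Slack of D = 22 − 8 = 14 hours.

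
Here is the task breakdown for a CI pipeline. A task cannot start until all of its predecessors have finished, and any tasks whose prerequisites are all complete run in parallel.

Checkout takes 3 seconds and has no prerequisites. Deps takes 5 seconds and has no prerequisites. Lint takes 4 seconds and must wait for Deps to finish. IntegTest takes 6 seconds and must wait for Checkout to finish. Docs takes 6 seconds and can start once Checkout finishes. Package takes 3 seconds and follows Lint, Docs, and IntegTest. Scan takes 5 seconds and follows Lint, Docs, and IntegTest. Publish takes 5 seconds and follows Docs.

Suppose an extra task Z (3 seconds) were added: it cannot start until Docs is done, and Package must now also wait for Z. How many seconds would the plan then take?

Originally the plan takes 14 seconds.
With Z inserted, Package now waits for max(Lint, Docs, IntegTest, Z).
New critical path: Checkout→Docs→Z→Package = 3+6+3+3 = 15 ⇒ 15 seconds.

15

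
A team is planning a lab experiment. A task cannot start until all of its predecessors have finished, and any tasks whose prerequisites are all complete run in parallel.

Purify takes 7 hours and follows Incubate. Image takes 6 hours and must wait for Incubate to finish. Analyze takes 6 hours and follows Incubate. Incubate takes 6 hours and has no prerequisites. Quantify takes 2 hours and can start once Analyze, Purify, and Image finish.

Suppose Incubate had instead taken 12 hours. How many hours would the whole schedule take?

21

Critical path before the change: Incubate→Purify→Quantify = 6+7+2 = 15 giving 15 hours.
Since Incubate is critical, the +6 change carries straight to that chain (now 21 hours).
That remains the longest chain; total 21 hours.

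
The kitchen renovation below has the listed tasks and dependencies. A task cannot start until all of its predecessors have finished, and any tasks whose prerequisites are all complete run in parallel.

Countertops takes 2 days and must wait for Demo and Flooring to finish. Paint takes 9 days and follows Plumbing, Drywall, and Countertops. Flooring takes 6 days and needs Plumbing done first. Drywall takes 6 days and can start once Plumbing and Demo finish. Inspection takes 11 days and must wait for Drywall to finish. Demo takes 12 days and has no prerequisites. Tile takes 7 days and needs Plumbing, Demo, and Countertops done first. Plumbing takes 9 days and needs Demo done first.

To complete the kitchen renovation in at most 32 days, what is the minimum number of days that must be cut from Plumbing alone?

6

Current finish: 38 days; target: 32.
Plumbing is on every critical path, so each day cut from Plumbing cuts the finish by one (this holds down to a finish of 30).
Need 38 − 32 = 6 days off Plumbing → Plumbing becomes 3 days, finish becomes 32.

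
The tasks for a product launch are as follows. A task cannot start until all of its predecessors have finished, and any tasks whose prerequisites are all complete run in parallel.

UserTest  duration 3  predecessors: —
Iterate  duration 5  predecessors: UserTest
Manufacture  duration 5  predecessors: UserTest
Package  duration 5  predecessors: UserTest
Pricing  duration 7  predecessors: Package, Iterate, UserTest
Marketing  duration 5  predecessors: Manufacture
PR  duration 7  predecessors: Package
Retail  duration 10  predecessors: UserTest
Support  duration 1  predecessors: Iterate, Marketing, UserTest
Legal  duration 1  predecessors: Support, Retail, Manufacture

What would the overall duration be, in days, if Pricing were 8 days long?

16

The binding path is UserTest→Iterate→Pricing = 3+5+7 = 15; finish at 15 days.
Since Pricing is critical, the +1 change carries straight to that chain (now 16 days).
That remains the longest chain; total 16 days.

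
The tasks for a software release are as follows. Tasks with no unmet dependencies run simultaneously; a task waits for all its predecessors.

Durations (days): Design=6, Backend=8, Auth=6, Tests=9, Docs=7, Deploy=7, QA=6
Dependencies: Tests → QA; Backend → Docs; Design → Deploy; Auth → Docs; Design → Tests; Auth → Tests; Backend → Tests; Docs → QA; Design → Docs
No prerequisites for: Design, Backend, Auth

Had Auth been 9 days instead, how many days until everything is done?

24

Actual critical path: Backend→Tests→QA = 8+9+6 = 23 ⇒ 23 days.
Auth is off the critical path — its longest chain is 21 days, giving 2 of slack.
Now Auth→Tests→QA = 9+9+6 = 24 is longest, so the finish becomes 24 days.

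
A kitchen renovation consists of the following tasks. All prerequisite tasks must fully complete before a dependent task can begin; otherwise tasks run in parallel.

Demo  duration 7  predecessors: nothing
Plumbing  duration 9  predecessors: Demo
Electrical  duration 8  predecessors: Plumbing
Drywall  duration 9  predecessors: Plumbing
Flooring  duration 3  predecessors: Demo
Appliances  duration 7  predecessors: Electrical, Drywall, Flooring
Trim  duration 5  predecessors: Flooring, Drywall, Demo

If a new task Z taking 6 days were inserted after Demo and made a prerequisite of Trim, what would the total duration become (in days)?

Originally the project takes 32 days.
With Z inserted, Trim now waits for max(Flooring, Drywall, Demo, Z).
New critical path: Demo→Plumbing→Drywall→Appliances = 7+9+9+7 = 32 ⇒ 32 days.

32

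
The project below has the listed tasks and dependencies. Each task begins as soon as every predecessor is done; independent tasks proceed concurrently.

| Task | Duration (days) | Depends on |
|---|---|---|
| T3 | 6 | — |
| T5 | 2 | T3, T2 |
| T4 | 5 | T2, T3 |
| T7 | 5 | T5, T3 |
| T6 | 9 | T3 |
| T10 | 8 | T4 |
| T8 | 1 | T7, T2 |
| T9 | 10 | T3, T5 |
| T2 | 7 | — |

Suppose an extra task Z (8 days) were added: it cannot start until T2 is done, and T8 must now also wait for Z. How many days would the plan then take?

20

Originally the plan takes 20 days.
With Z inserted, T8 now waits for max(T7, T2, Z).
New critical path: T2→T4→T10 = 7+5+8 = 20 ⇒ 20 days.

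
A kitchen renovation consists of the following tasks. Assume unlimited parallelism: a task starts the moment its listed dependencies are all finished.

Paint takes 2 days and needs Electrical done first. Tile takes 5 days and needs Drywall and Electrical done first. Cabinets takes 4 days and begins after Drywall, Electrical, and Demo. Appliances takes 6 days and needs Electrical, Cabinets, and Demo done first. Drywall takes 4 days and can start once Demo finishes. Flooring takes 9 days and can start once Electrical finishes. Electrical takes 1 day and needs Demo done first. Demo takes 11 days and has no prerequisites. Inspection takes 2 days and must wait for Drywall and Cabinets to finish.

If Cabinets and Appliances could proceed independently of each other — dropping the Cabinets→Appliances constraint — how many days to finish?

With the dependency in place, Demo→Drywall→Cabinets→Appliances = 11+4+4+6 = 25 sets the finish at 25 days.
Without Cabinets→Appliances, Appliances's earliest start moves from 19 to 12.
After: Demo→Electrical→Flooring = 11+1+9 = 21 → 21 days.

21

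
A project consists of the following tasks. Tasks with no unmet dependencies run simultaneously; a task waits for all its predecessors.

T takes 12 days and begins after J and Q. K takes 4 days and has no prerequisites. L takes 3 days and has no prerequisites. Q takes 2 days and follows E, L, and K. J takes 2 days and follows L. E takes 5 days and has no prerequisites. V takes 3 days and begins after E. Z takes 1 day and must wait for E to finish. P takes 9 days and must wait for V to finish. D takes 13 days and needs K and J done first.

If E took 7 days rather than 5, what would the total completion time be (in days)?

Critical path before the change: E→Q→T = 5+2+12 = 19 giving 19 days.
Since E is critical, the +2 change carries straight to that chain (now 21 days).
No other chain overtakes it, so the finish is 21 days.

21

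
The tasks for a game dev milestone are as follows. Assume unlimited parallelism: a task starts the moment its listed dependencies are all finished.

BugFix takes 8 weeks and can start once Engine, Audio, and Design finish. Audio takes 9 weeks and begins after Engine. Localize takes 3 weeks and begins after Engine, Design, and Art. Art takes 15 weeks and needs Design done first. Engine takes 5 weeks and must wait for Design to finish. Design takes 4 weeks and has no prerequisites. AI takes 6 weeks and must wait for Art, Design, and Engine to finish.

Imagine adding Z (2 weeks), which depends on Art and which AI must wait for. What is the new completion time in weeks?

Originally the game dev milestone takes 26 weeks.
With Z inserted, AI now waits for max(Art, Design, Engine, Z).
New critical path: Design→Art→Z→AI = 4+15+2+6 = 27 ⇒ 27 weeks.

27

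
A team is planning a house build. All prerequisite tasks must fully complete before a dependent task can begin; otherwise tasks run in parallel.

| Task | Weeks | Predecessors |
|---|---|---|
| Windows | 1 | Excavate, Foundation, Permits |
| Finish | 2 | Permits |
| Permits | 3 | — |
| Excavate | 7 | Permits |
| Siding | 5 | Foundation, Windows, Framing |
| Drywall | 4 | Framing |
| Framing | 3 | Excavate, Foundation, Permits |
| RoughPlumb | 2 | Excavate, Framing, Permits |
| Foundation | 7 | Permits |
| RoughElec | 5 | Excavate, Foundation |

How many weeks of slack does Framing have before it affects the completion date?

0

Permits→Excavate→Framing→Siding = 3+7+3+5 = 18 sets the makespan at 18 weeks.
Framing finishes as early as 13 and must finish by 13.
So Framing can slip 13 − 13 = 0 weeks.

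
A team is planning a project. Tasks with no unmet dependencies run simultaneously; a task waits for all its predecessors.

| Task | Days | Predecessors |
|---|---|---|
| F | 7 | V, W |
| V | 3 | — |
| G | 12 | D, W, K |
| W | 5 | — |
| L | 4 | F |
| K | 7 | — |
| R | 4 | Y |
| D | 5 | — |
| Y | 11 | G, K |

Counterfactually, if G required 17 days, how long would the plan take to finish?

39

Actual critical path: K→G→Y→R = 7+12+11+4 = 34 ⇒ 34 days.
Since G is critical, the +5 change carries straight to that chain (now 39 days).
No other chain overtakes it, so the finish is 39 days.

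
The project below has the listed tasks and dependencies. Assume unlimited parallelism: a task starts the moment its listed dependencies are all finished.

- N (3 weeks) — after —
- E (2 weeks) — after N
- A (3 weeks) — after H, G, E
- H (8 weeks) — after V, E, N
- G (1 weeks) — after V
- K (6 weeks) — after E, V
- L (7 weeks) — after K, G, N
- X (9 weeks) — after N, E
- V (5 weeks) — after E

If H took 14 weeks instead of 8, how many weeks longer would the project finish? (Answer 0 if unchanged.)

4

Critical path before the change: N→E→V→K→L = 3+2+5+6+7 = 23 giving 23 weeks.
H is off the critical path — its longest chain is 21 weeks, giving 2 of slack.
New critical path: N→E→V→H→A = 3+2+5+14+3 = 27 ⇒ 27 weeks.
Change in finish: 27 − 23 = +4 weeks.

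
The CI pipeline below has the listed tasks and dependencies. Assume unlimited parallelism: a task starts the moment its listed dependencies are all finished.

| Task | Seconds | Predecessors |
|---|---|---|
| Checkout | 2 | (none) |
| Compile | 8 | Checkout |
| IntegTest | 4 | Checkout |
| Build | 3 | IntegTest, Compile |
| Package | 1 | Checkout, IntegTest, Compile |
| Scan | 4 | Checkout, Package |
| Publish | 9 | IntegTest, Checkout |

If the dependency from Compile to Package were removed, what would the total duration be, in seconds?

15

Original critical path: Checkout→Compile→Package→Scan = 2+8+1+4 = 15 ⇒ 15 seconds.
Without Compile→Package, Package's earliest start moves from 10 to 6.
New critical path: Checkout→IntegTest→Publish = 2+4+9 = 15 ⇒ 15 seconds.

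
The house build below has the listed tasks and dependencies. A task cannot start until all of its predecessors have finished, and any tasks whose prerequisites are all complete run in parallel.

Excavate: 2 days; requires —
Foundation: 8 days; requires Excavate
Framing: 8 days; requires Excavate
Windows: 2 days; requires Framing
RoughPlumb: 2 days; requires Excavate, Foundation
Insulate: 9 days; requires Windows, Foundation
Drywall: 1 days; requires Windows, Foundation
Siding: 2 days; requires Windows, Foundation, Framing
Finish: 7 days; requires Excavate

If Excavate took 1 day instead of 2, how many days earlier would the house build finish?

1

As given, the longest chain is Excavate→Framing→Windows→Insulate = 2+8+2+9 = 21, so the finish is 21 days.
Since Excavate is critical, the -1 change carries straight to that chain (now 20 days).
That remains the longest chain; total 20 days.
Change in finish: 20 − 21 = -1 days.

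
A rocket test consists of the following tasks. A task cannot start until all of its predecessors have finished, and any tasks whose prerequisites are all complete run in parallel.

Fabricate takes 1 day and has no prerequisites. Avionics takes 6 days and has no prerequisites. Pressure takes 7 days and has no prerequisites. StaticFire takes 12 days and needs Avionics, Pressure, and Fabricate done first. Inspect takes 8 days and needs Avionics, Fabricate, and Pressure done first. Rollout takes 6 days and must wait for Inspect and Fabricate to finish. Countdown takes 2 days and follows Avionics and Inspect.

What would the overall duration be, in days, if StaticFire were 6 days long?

Critical path before the change: Pressure→Inspect→Rollout = 7+8+6 = 21 giving 21 days.
StaticFire has 2 days of float (longest path through it is 19).
That remains the longest chain; total 21 days.

21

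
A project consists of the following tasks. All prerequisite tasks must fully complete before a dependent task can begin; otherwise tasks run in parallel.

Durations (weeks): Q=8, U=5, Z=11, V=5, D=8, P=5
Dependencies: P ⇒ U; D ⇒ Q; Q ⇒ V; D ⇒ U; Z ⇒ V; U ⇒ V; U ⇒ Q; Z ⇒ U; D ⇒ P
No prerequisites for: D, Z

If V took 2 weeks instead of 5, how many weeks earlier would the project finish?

The binding path is D→P→U→Q→V = 8+5+5+8+5 = 31; finish at 31 weeks.
V is on the critical path; changing it to 2 makes that path 28 weeks.
No other chain overtakes it, so the finish is 28 weeks.
Change in finish: 28 − 31 = -3 weeks.

3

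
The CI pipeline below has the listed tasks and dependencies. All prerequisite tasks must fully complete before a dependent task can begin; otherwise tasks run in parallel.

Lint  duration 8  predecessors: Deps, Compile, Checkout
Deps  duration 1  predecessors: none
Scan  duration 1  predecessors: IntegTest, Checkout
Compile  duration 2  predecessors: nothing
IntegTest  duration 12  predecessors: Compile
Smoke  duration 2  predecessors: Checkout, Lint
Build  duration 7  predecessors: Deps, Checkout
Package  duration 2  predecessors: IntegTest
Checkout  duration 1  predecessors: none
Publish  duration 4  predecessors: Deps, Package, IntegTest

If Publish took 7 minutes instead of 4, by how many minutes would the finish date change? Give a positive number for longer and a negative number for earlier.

3

The binding path is Compile→IntegTest→Package→Publish = 2+12+2+4 = 20; finish at 20 minutes.
Publish lies on that path, so at 7 minutes the path becomes 23 minutes.
The critical path is still Compile→IntegTest→Package→Publish; finish is now 23 minutes.
Change in finish: 23 − 20 = +3 minutes.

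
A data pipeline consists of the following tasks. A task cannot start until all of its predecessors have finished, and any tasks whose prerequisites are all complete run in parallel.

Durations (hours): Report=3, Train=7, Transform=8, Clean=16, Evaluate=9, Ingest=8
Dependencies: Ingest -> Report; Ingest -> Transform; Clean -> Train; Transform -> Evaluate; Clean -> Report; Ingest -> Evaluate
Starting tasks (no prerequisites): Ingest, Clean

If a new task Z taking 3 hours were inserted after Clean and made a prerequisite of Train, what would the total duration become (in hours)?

Originally the project takes 25 hours.
With Z inserted, Train now waits for max(Clean, Z).
New critical path: Clean→Z→Train = 16+3+7 = 26 ⇒ 26 hours.

26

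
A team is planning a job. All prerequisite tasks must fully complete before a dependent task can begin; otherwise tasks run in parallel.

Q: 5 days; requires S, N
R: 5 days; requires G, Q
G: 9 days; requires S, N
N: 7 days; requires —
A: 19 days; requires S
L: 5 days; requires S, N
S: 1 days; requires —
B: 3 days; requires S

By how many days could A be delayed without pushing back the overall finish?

Critical path: N→G→R = 7+9+5 = 21, so the finish is 21 days.
The longest chain containing A totals 20 days.
So A can slip 21 − 20 = 1 day.

1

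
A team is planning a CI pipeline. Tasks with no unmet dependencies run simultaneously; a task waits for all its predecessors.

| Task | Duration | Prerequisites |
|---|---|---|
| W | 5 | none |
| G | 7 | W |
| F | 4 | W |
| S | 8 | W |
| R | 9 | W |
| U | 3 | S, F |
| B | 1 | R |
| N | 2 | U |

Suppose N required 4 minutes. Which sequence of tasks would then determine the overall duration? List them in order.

W, S, U, N

Critical path before the change: W→S→U→N = 5+8+3+2 = 18 giving 18 minutes.
Since N is critical, the +2 change carries straight to that chain (now 20 minutes).
That remains the longest chain; total 20 minutes.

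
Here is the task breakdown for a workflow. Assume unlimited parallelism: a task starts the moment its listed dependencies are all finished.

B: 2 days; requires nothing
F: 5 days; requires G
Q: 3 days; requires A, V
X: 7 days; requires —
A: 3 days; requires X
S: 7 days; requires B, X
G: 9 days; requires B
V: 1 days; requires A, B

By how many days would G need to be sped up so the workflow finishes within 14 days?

Current finish: 16 days; target: 14.
G is on every critical path, so each day cut from G cuts the finish by one (this holds down to a finish of 14).
Need 16 − 14 = 2 days off G → G becomes 7 days, finish becomes 14.

2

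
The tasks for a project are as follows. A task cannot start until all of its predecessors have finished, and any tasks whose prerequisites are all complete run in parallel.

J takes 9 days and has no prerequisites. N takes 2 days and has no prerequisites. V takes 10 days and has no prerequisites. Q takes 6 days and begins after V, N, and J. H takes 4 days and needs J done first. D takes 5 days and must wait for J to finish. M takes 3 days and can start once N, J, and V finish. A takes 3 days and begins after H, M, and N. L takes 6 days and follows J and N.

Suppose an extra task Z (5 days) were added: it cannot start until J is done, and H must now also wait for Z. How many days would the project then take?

Originally the project takes 16 days.
With Z inserted, H now waits for max(J, Z).
New critical path: J→Z→H→A = 9+5+4+3 = 21 ⇒ 21 days.

21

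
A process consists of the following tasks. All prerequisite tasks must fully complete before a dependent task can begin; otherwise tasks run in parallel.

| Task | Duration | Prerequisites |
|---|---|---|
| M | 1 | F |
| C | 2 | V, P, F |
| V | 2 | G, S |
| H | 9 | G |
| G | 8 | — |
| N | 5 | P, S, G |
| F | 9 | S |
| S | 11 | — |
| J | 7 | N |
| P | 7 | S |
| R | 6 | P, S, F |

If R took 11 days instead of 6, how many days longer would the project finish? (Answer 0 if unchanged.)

Baseline: S→P→N→J = 11+7+5+7 = 30 → 30 days.
R is off the critical path — its longest chain is 26 days, giving 4 of slack.
Now S→F→R = 11+9+11 = 31 is longest, so the finish becomes 31 days.
Change in finish: 31 − 30 = +1 days.

1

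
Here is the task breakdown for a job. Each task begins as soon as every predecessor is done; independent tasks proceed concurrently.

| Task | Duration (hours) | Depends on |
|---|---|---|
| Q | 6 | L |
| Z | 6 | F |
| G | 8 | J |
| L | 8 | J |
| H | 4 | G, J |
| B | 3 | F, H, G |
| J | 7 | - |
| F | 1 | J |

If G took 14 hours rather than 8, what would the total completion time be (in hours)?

Actual critical path: J→G→H→B = 7+8+4+3 = 22 ⇒ 22 hours.
G lies on that path, so at 14 hours the path becomes 28 hours.
No other chain overtakes it, so the finish is 28 hours.

28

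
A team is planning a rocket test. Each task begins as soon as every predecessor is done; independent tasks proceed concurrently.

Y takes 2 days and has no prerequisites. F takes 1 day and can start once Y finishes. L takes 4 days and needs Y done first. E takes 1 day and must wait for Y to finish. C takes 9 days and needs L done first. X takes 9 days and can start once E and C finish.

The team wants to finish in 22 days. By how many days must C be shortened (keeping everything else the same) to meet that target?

Current finish: 24 days; target: 22.
C is on every critical path, so each day cut from C cuts the finish by one (this holds down to a finish of 16).
Need 24 − 22 = 2 days off C → C becomes 7 days, finish becomes 22.

2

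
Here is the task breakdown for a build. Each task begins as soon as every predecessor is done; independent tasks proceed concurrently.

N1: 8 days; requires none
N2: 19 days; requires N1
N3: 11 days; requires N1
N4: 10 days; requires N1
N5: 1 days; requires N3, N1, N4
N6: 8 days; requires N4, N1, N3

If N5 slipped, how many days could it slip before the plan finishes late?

7

N1→N2 = 8+19 = 27 sets the makespan at 27 days.
The longest chain containing N5 totals 20 days.
Float = 27 − 20 = 7.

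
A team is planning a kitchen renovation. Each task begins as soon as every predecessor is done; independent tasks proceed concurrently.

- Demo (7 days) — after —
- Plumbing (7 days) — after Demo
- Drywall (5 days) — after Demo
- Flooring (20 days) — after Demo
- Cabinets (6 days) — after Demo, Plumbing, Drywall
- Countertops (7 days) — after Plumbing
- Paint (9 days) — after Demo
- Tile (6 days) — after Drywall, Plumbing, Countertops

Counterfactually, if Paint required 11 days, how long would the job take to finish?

The binding path is Demo→Plumbing→Countertops→Tile = 7+7+7+6 = 27; finish at 27 days.
Paint is off the critical path — its longest chain is 16 days, giving 11 of slack.
The critical path is still Demo→Plumbing→Countertops→Tile; finish is now 27 days.

27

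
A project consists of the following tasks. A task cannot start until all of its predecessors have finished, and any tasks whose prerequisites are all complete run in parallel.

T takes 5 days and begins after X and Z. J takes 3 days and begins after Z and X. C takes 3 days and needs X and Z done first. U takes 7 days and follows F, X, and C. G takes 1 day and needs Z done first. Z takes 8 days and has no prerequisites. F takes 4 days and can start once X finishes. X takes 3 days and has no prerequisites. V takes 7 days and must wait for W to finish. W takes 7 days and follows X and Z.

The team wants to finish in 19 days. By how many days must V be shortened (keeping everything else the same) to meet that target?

Current finish: 22 days; target: 19.
V is on every critical path, so each day cut from V cuts the finish by one (this holds down to a finish of 18).
Need 22 − 19 = 3 days off V → V becomes 4 days, finish becomes 19.

3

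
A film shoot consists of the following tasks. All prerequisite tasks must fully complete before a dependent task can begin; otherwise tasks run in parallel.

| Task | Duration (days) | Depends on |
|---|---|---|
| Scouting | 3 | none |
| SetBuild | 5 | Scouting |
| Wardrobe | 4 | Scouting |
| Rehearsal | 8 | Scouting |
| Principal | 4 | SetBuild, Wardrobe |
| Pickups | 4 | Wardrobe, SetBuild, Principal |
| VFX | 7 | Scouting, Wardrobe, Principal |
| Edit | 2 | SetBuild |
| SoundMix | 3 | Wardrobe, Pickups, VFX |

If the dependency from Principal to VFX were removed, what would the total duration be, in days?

19

Before: longest chain Scouting→SetBuild→Principal→VFX→SoundMix = 3+5+4+7+3 = 22, finish 22.
Without Principal→VFX, VFX's earliest start moves from 12 to 7.
After: Scouting→SetBuild→Principal→Pickups→SoundMix = 3+5+4+4+3 = 19 → 19 days.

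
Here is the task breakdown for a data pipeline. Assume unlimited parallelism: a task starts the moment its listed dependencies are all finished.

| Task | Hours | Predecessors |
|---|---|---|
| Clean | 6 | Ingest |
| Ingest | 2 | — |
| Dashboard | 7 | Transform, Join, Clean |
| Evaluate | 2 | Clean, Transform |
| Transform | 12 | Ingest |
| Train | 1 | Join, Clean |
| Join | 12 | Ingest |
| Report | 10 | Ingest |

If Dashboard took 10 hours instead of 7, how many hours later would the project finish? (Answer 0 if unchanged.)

The binding path is Ingest→Join→Dashboard = 2+12+7 = 21; finish at 21 hours.
Dashboard is on the critical path; changing it to 10 makes that path 24 hours.
That remains the longest chain; total 24 hours.
Change in finish: 24 − 21 = +3 hours.

3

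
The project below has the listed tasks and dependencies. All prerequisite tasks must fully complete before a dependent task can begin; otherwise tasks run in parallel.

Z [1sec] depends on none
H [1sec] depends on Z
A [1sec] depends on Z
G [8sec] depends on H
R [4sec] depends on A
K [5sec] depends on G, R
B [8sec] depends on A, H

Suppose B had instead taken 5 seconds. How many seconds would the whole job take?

15

As given, the longest chain is Z→H→G→K = 1+1+8+5 = 15, so the finish is 15 seconds.
The longest path through B is only 10 seconds, so B has float 5.
The critical path is still Z→H→G→K; finish is now 15 seconds.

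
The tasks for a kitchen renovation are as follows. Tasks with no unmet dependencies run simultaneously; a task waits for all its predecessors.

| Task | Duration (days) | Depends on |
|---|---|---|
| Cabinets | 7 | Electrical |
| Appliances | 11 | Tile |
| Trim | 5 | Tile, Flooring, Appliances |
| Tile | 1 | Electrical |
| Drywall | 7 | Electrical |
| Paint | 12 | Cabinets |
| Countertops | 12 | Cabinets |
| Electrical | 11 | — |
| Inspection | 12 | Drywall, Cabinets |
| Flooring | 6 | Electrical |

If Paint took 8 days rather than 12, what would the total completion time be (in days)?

As given, the longest chain is Electrical→Cabinets→Paint = 11+7+12 = 30, so the finish is 30 days.
Paint is on the critical path; changing it to 8 makes that path 26 days.
Now Electrical→Drywall→Inspection = 11+7+12 = 30 is longest, so the finish becomes 30 days.

30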